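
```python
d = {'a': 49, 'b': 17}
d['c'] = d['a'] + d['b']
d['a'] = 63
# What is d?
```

After line 1: d = {'a': 49, 'b': 17}
After line 2 (d['c'] = 49 + 17): d = {'a': 49, 'b': 17, 'c': 66}
After line 3: d = {'a': 63, 'b': 17, 'c': 66}

{'a': 63, 'b': 17, 'c': 66}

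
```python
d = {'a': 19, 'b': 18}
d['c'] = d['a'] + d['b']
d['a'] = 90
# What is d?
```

After line 1: d = {'a': 19, 'b': 18}
After line 2 (d['c'] = 19 + 18): d = {'a': 19, 'b': 18, 'c': 37}
After line 3: d = {'a': 90, 'b': 18, 'c': 37}

{'a': 90, 'b': 18, 'c': 37}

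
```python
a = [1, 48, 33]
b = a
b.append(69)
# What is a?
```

After line 1: a = [1, 48, 33]
After line 2 (b = a is an alias, same object): a = [1, 48, 33], b = [1, 48, 33]
After line 3 (b.append mutates the shared list): a = [1, 48, 33, 69], b = [1, 48, 33, 69]

[1, 48, 33, 69]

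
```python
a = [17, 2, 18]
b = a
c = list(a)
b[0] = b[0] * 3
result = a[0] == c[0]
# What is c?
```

After line 1: a = [17, 2, 18]
After line 2 (b = a, alias): a = [17, 2, 18], b = [17, 2, 18]
After line 3 (c = list(a) is a copy, new object): c = [17, 2, 18]
After line 4 (b[0] = 17 * 3 = 51; mutates shared a/b): a = b = [51, 2, 18], c = [17, 2, 18]
After line 5 (a[0] = 51, c[0] = 17; result = False)

[17, 2, 18]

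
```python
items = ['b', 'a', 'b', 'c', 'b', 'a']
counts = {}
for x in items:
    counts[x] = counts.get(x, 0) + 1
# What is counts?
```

Initial: counts = {}, items = ['b', 'a', 'b', 'c', 'b', 'a']
See 'b': counts = {'b': 1}
See 'a': counts = {'b': 1, 'a': 1}
See 'b': counts = {'b': 2, 'a': 1}
See 'c': counts = {'b': 2, 'a': 1, 'c': 1}
See 'b': counts = {'b': 3, 'a': 1, 'c': 1}
See 'a': counts = {'b': 3, 'a': 2, 'c': 1}

{'b': 3, 'a': 2, 'c': 1}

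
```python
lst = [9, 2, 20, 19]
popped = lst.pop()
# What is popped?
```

19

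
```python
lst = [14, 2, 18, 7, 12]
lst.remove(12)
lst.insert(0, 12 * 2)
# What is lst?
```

After line 1: lst = [14, 2, 18, 7, 12]
After line 2 (remove first 12): lst = [14, 2, 18, 7]
After line 3 (insert 24 at index 0): lst = [24, 14, 2, 18, 7]

[24, 14, 2, 18, 7]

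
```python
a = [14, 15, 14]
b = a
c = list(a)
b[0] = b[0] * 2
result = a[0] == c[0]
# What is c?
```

After line 1: a = [14, 15, 14]
After line 2 (b = a, alias): a = [14, 15, 14], b = [14, 15, 14]
After line 3 (c = list(a) is a copy, new object): c = [14, 15, 14]
After line 4 (b[0] = 14 * 2 = 28; mutates shared a/b): a = b = [28, 15, 14], c = [14, 15, 14]
After line 5 (a[0] = 28, c[0] = 14; result = False)

[14, 15, 14]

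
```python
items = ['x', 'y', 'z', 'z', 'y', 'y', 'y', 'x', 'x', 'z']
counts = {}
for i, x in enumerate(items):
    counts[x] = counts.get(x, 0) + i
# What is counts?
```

Initial: counts = {}, items = ['x', 'y', 'z', 'z', 'y', 'y', 'y', 'x', 'x', 'z']
i=0, x='x': counts = {'x': 0}
i=1, x='y': counts = {'x': 0, 'y': 1}
i=2, x='z': counts = {'x': 0, 'y': 1, 'z': 2}
i=3, x='z': counts = {'x': 0, 'y': 1, 'z': 5}
i=4, x='y': counts = {'x': 0, 'y': 5, 'z': 5}
i=5, x='y': counts = {'x': 0, 'y': 10, 'z': 5}
i=6, x='y': counts = {'x': 0, 'y': 16, 'z': 5}
i=7, x='x': counts = {'x': 7, 'y': 16, 'z': 5}
i=8, x='x': counts = {'x': 15, 'y': 16, 'z': 5}
i=9, x='z': counts = {'x': 15, 'y': 16, 'z': 14}

{'x': 15, 'y': 16, 'z': 14}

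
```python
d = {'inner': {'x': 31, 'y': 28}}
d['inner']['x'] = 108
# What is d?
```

After line 1: d = {'inner': {'x': 31, 'y': 28}}
After line 2 (inner x overwritten): d = {'inner': {'x': 108, 'y': 28}}

{'inner': {'x': 108, 'y': 28}}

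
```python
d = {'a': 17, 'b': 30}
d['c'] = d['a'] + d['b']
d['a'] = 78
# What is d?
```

After line 1: d = {'a': 17, 'b': 30}
After line 2 (d['c'] = 17 + 30): d = {'a': 17, 'b': 30, 'c': 47}
After line 3: d = {'a': 78, 'b': 30, 'c': 47}

{'a': 78, 'b': 30, 'c': 47}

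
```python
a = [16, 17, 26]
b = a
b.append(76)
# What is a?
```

After line 1: a = [16, 17, 26]
After line 2 (b = a is an alias, same object): a = [16, 17, 26], b = [16, 17, 26]
After line 3 (b.append mutates the shared list): a = [16, 17, 26, 76], b = [16, 17, 26, 76]

[16, 17, 26, 76]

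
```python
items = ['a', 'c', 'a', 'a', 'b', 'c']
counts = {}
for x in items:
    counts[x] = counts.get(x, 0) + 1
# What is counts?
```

Initial: counts = {}, items = ['a', 'c', 'a', 'a', 'b', 'c']
See 'a': counts = {'a': 1}
See 'c': counts = {'a': 1, 'c': 1}
See 'a': counts = {'a': 2, 'c': 1}
See 'a': counts = {'a': 3, 'c': 1}
See 'b': counts = {'a': 3, 'c': 1, 'b': 1}
See 'c': counts = {'a': 3, 'c': 2, 'b': 1}

{'a': 3, 'c': 2, 'b': 1}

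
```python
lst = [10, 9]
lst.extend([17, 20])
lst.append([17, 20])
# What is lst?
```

After line 1: lst = [10, 9]
After line 2 (extend unpacks [17, 20]): lst = [10, 9, 17, 20]
After line 3 (append adds [17, 20] as single element): lst = [10, 9, 17, 20, [17, 20]]

[10, 9, 17, 20, [17, 20]]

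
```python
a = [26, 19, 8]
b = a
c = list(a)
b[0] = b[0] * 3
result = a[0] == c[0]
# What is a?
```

After line 1: a = [26, 19, 8]
After line 2 (b = a, alias): a = [26, 19, 8], b = [26, 19, 8]
After line 3 (c = list(a) is a copy, new object): c = [26, 19, 8]
After line 4 (b[0] = 26 * 3 = 78; mutates shared a/b): a = b = [78, 19, 8], c = [26, 19, 8]
After line 5 (a[0] = 78, c[0] = 26; result = False)

[78, 19, 8]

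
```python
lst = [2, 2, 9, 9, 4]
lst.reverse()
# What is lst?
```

[4, 9, 9, 2, 2]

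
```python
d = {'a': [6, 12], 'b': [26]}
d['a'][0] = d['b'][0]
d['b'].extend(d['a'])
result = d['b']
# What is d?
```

After line 1: d = {'a': [6, 12], 'b': [26]}
After line 2 (a[0] = b[0] = 26): d = {'a': [26, 12], 'b': [26]}
After line 3 (b.extend(a) appends [26, 12]): d = {'a': [26, 12], 'b': [26, 26, 12]}
After line 4: result = d['b'] = [26, 26, 12]

{'a': [26, 12], 'b': [26, 26, 12]}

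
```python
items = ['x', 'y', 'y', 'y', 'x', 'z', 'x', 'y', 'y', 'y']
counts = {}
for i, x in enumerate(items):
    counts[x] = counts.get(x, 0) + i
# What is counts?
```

Initial: counts = {}, items = ['x', 'y', 'y', 'y', 'x', 'z', 'x', 'y', 'y', 'y']
i=0, x='x': counts = {'x': 0}
i=1, x='y': counts = {'x': 0, 'y': 1}
i=2, x='y': counts = {'x': 0, 'y': 3}
i=3, x='y': counts = {'x': 0, 'y': 6}
i=4, x='x': counts = {'x': 4, 'y': 6}
i=5, x='z': counts = {'x': 4, 'y': 6, 'z': 5}
i=6, x='x': counts = {'x': 10, 'y': 6, 'z': 5}
i=7, x='y': counts = {'x': 10, 'y': 13, 'z': 5}
i=8, x='y': counts = {'x': 10, 'y': 21, 'z': 5}
i=9, x='y': counts = {'x': 10, 'y': 30, 'z': 5}

{'x': 10, 'y': 30, 'z': 5}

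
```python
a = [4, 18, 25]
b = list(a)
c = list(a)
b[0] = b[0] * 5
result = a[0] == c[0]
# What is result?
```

After line 1: a = [4, 18, 25]
After line 2 (b = list(a), copy): a = [4, 18, 25], b = [4, 18, 25]
After line 3 (c = list(a) is a copy, new object): c = [4, 18, 25]
After line 4 (b[0] = 4 * 5 = 20; only b mutates (copy)): a = [4, 18, 25], b = [20, 18, 25], c = [4, 18, 25]
After line 5 (a[0] = 4, c[0] = 4; result = True)

True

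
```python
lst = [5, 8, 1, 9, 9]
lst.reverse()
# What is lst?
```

[9, 9, 1, 8, 5]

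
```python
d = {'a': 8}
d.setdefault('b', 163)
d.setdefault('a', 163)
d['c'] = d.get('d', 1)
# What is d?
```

After line 1: d = {'a': 8}
After line 2 (setdefault adds 'b'=163): d = {'a': 8, 'b': 163}
After line 3 (setdefault 'a' no-op, already exists): d = {'a': 8, 'b': 163}
After line 4 (get('d', 1) returns default since 'd' not in d): d = {'a': 8, 'b': 163, 'c': 1}

{'a': 8, 'b': 163, 'c': 1}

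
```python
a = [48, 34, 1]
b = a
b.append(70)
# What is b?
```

After line 1: a = [48, 34, 1]
After line 2 (b = a is an alias, same object): a = [48, 34, 1], b = [48, 34, 1]
After line 3 (b.append mutates the shared list): a = [48, 34, 1, 70], b = [48, 34, 1, 70]

[48, 34, 1, 70]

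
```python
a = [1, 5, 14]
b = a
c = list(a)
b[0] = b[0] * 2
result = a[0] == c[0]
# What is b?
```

After line 1: a = [1, 5, 14]
After line 2 (b = a, alias): a = [1, 5, 14], b = [1, 5, 14]
After line 3 (c = list(a) is a copy, new object): c = [1, 5, 14]
After line 4 (b[0] = 1 * 2 = 2; mutates shared a/b): a = b = [2, 5, 14], c = [1, 5, 14]
After line 5 (a[0] = 2, c[0] = 1; result = False)

[2, 5, 14]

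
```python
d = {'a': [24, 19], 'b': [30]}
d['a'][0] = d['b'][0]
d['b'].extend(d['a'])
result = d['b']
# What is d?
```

After line 1: d = {'a': [24, 19], 'b': [30]}
After line 2 (a[0] = b[0] = 30): d = {'a': [30, 19], 'b': [30]}
After line 3 (b.extend(a) appends [30, 19]): d = {'a': [30, 19], 'b': [30, 30, 19]}
After line 4: result = d['b'] = [30, 30, 19]

{'a': [30, 19], 'b': [30, 30, 19]}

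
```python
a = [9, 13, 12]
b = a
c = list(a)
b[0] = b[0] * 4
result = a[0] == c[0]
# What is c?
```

After line 1: a = [9, 13, 12]
After line 2 (b = a, alias): a = [9, 13, 12], b = [9, 13, 12]
After line 3 (c = list(a) is a copy, new object): c = [9, 13, 12]
After line 4 (b[0] = 9 * 4 = 36; mutates shared a/b): a = b = [36, 13, 12], c = [9, 13, 12]
After line 5 (a[0] = 36, c[0] = 9; result = False)

[9, 13, 12]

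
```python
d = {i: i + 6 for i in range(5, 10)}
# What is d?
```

{5: 11, 6: 12, 7: 13, 8: 14, 9: 15}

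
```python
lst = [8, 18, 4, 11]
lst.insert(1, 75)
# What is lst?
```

[8, 75, 18, 4, 11]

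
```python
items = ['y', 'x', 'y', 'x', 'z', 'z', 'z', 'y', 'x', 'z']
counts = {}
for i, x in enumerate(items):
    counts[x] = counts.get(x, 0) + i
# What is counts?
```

Initial: counts = {}, items = ['y', 'x', 'y', 'x', 'z', 'z', 'z', 'y', 'x', 'z']
i=0, x='y': counts = {'y': 0}
i=1, x='x': counts = {'y': 0, 'x': 1}
i=2, x='y': counts = {'y': 2, 'x': 1}
i=3, x='x': counts = {'y': 2, 'x': 4}
i=4, x='z': counts = {'y': 2, 'x': 4, 'z': 4}
i=5, x='z': counts = {'y': 2, 'x': 4, 'z': 9}
i=6, x='z': counts = {'y': 2, 'x': 4, 'z': 15}
i=7, x='y': counts = {'y': 9, 'x': 4, 'z': 15}
i=8, x='x': counts = {'y': 9, 'x': 12, 'z': 15}
i=9, x='z': counts = {'y': 9, 'x': 12, 'z': 24}

{'y': 9, 'x': 12, 'z': 24}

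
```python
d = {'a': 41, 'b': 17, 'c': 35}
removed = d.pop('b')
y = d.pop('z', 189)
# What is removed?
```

After line 1: d = {'a': 41, 'b': 17, 'c': 35}
After line 2 (pop 'b' returns 17): d = {'a': 41, 'c': 35}, removed = 17
After line 3 (pop 'z' missing, returns default 189): d = {'a': 41, 'c': 35}, y = 189

17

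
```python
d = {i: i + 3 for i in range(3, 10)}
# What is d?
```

{3: 6, 4: 7, 5: 8, 6: 9, 7: 10, 8: 11, 9: 12}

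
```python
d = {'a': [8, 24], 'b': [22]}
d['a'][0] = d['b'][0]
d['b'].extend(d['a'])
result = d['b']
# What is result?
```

After line 1: d = {'a': [8, 24], 'b': [22]}
After line 2 (a[0] = b[0] = 22): d = {'a': [22, 24], 'b': [22]}
After line 3 (b.extend(a) appends [22, 24]): d = {'a': [22, 24], 'b': [22, 22, 24]}
After line 4: result = d['b'] = [22, 22, 24]

[22, 22, 24]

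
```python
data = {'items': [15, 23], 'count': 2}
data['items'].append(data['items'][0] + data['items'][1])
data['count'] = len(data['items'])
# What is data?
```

After line 1: data = {'items': [15, 23], 'count': 2}
After line 2 (append 15 + 23 = 38): data = {'items': [15, 23, 38], 'count': 2}
After line 3 (count = len(items) = 3): data = {'items': [15, 23, 38], 'count': 3}

{'items': [15, 23, 38], 'count': 3}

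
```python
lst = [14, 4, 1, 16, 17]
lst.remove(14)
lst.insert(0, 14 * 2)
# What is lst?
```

After line 1: lst = [14, 4, 1, 16, 17]
After line 2 (remove first 14): lst = [4, 1, 16, 17]
After line 3 (insert 28 at index 0): lst = [28, 4, 1, 16, 17]

[28, 4, 1, 16, 17]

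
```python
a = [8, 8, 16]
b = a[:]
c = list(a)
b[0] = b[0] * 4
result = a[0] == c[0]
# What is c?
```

After line 1: a = [8, 8, 16]
After line 2 (b = a[:], copy): a = [8, 8, 16], b = [8, 8, 16]
After line 3 (c = list(a) is a copy, new object): c = [8, 8, 16]
After line 4 (b[0] = 8 * 4 = 32; only b mutates (copy)): a = [8, 8, 16], b = [32, 8, 16], c = [8, 8, 16]
After line 5 (a[0] = 8, c[0] = 8; result = True)

[8, 8, 16]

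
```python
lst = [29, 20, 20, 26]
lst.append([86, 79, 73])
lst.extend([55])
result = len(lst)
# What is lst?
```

After line 1: lst = [29, 20, 20, 26]
After line 2 (append adds [86, 79, 73] as single element): lst = [29, 20, 20, 26, [86, 79, 73]]
After line 3 (extend unpacks [55], adds 55): lst = [29, 20, 20, 26, [86, 79, 73], 55]
After line 4: result = len(lst) = 6

[29, 20, 20, 26, [86, 79, 73], 55]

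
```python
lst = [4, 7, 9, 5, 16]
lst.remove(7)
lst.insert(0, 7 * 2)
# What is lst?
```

After line 1: lst = [4, 7, 9, 5, 16]
After line 2 (remove first 7): lst = [4, 9, 5, 16]
After line 3 (insert 14 at index 0): lst = [14, 4, 9, 5, 16]

[14, 4, 9, 5, 16]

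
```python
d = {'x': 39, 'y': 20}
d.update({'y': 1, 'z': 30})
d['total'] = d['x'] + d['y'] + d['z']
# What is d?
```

After line 1: d = {'x': 39, 'y': 20}
After line 2 (y overwritten, z added): d = {'x': 39, 'y': 1, 'z': 30}
After line 3 (total = 39 + 1 + 30 = 70): d = {'x': 39, 'y': 1, 'z': 30, 'total': 70}

{'x': 39, 'y': 1, 'z': 30, 'total': 70}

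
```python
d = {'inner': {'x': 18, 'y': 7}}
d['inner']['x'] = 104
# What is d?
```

After line 1: d = {'inner': {'x': 18, 'y': 7}}
After line 2 (inner x overwritten): d = {'inner': {'x': 104, 'y': 7}}

{'inner': {'x': 104, 'y': 7}}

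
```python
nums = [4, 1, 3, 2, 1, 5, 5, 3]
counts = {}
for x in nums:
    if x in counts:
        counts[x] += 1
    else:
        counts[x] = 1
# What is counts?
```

Initial: counts = {}, nums = [4, 1, 3, 2, 1, 5, 5, 3]
See 4: counts = {4: 1}
See 1: counts = {4: 1, 1: 1}
See 3: counts = {4: 1, 1: 1, 3: 1}
See 2: counts = {4: 1, 1: 1, 3: 1, 2: 1}
See 1: counts = {4: 1, 1: 2, 3: 1, 2: 1}
See 5: counts = {4: 1, 1: 2, 3: 1, 2: 1, 5: 1}
See 5: counts = {4: 1, 1: 2, 3: 1, 2: 1, 5: 2}
See 3: counts = {4: 1, 1: 2, 3: 2, 2: 1, 5: 2}

{4: 1, 1: 2, 3: 2, 2: 1, 5: 2}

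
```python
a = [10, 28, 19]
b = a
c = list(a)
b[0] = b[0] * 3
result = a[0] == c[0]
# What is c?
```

After line 1: a = [10, 28, 19]
After line 2 (b = a, alias): a = [10, 28, 19], b = [10, 28, 19]
After line 3 (c = list(a) is a copy, new object): c = [10, 28, 19]
After line 4 (b[0] = 10 * 3 = 30; mutates shared a/b): a = b = [30, 28, 19], c = [10, 28, 19]
After line 5 (a[0] = 30, c[0] = 10; result = False)

[10, 28, 19]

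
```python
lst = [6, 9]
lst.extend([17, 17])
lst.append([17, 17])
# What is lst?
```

After line 1: lst = [6, 9]
After line 2 (extend unpacks [17, 17]): lst = [6, 9, 17, 17]
After line 3 (append adds [17, 17] as single element): lst = [6, 9, 17, 17, [17, 17]]

[6, 9, 17, 17, [17, 17]]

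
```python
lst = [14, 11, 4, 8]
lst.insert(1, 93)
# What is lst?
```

[14, 93, 11, 4, 8]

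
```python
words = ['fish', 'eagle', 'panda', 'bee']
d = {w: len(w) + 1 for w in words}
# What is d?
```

{'fish': 5, 'eagle': 6, 'panda': 6, 'bee': 4}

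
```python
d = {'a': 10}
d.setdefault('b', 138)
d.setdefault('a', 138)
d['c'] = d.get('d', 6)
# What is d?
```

After line 1: d = {'a': 10}
After line 2 (setdefault adds 'b'=138): d = {'a': 10, 'b': 138}
After line 3 (setdefault 'a' no-op, already exists): d = {'a': 10, 'b': 138}
After line 4 (get('d', 6) returns default since 'd' not in d): d = {'a': 10, 'b': 138, 'c': 6}

{'a': 10, 'b': 138, 'c': 6}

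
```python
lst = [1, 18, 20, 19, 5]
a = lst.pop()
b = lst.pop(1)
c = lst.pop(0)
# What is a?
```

After line 1: lst = [1, 18, 20, 19, 5]
After line 2 (pop() -> a = 5): lst = [1, 18, 20, 19]
After line 3 (pop(1) -> b = 18): lst = [1, 20, 19]
After line 4 (pop(0) -> c = 1): lst = [20, 19]

5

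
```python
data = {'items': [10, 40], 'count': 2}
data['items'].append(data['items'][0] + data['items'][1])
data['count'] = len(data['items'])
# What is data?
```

After line 1: data = {'items': [10, 40], 'count': 2}
After line 2 (append 10 + 40 = 50): data = {'items': [10, 40, 50], 'count': 2}
After line 3 (count = len(items) = 3): data = {'items': [10, 40, 50], 'count': 3}

{'items': [10, 40, 50], 'count': 3}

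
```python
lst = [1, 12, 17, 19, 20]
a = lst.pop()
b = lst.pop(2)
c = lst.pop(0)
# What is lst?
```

After line 1: lst = [1, 12, 17, 19, 20]
After line 2 (pop() -> a = 20): lst = [1, 12, 17, 19]
After line 3 (pop(2) -> b = 17): lst = [1, 12, 19]
After line 4 (pop(0) -> c = 1): lst = [12, 19]

[12, 19]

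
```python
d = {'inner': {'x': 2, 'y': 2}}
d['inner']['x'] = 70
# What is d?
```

After line 1: d = {'inner': {'x': 2, 'y': 2}}
After line 2 (inner x overwritten): d = {'inner': {'x': 70, 'y': 2}}

{'inner': {'x': 70, 'y': 2}}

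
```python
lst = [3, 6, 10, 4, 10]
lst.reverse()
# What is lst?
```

[10, 4, 10, 6, 3]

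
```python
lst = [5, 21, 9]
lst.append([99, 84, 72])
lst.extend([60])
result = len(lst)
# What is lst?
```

After line 1: lst = [5, 21, 9]
After line 2 (append adds [99, 84, 72] as single element): lst = [5, 21, 9, [99, 84, 72]]
After line 3 (extend unpacks [60], adds 60): lst = [5, 21, 9, [99, 84, 72], 60]
After line 4: result = len(lst) = 5

[5, 21, 9, [99, 84, 72], 60]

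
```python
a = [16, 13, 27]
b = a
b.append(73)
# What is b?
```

After line 1: a = [16, 13, 27]
After line 2 (b = a is an alias, same object): a = [16, 13, 27], b = [16, 13, 27]
After line 3 (b.append mutates the shared list): a = [16, 13, 27, 73], b = [16, 13, 27, 73]

[16, 13, 27, 73]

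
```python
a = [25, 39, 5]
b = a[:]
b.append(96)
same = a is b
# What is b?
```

After line 1: a = [25, 39, 5]
After line 2 (b = a[:] is a shallow copy, new object): a = [25, 39, 5], b = [25, 39, 5]
After line 3 (append only mutates b): a = [25, 39, 5], b = [25, 39, 5, 96]
After line 4 (same = a is b; different objects -> False): same = False

[25, 39, 5, 96]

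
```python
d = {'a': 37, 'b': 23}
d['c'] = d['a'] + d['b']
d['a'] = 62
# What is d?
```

After line 1: d = {'a': 37, 'b': 23}
After line 2 (d['c'] = 37 + 23): d = {'a': 37, 'b': 23, 'c': 60}
After line 3: d = {'a': 62, 'b': 23, 'c': 60}

{'a': 62, 'b': 23, 'c': 60}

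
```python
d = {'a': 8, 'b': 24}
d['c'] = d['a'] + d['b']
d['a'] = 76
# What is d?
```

After line 1: d = {'a': 8, 'b': 24}
After line 2 (d['c'] = 8 + 24): d = {'a': 8, 'b': 24, 'c': 32}
After line 3: d = {'a': 76, 'b': 24, 'c': 32}

{'a': 76, 'b': 24, 'c': 32}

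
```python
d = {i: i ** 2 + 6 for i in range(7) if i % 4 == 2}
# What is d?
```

{2: 10, 6: 42}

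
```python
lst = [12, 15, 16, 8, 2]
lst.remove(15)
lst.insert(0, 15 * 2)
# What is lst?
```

After line 1: lst = [12, 15, 16, 8, 2]
After line 2 (remove first 15): lst = [12, 16, 8, 2]
After line 3 (insert 30 at index 0): lst = [30, 12, 16, 8, 2]

[30, 12, 16, 8, 2]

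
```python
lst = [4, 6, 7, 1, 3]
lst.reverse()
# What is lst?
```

[3, 1, 7, 6, 4]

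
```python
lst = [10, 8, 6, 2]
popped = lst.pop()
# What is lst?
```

[10, 8, 6]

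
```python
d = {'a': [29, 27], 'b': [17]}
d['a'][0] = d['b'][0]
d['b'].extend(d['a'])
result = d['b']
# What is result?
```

After line 1: d = {'a': [29, 27], 'b': [17]}
After line 2 (a[0] = b[0] = 17): d = {'a': [17, 27], 'b': [17]}
After line 3 (b.extend(a) appends [17, 27]): d = {'a': [17, 27], 'b': [17, 17, 27]}
After line 4: result = d['b'] = [17, 17, 27]

[17, 17, 27]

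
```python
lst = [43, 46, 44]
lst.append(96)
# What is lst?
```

[43, 46, 44, 96]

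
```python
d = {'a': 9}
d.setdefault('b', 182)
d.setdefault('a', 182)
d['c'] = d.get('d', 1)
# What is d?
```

After line 1: d = {'a': 9}
After line 2 (setdefault adds 'b'=182): d = {'a': 9, 'b': 182}
After line 3 (setdefault 'a' no-op, already exists): d = {'a': 9, 'b': 182}
After line 4 (get('d', 1) returns default since 'd' not in d): d = {'a': 9, 'b': 182, 'c': 1}

{'a': 9, 'b': 182, 'c': 1}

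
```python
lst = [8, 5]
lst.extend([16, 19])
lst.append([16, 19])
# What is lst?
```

After line 1: lst = [8, 5]
After line 2 (extend unpacks [16, 19]): lst = [8, 5, 16, 19]
After line 3 (append adds [16, 19] as single element): lst = [8, 5, 16, 19, [16, 19]]

[8, 5, 16, 19, [16, 19]]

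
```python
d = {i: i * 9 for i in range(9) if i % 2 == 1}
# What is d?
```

{1: 9, 3: 27, 5: 45, 7: 63}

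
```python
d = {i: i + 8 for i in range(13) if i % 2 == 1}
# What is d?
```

{1: 9, 3: 11, 5: 13, 7: 15, 9: 17, 11: 19}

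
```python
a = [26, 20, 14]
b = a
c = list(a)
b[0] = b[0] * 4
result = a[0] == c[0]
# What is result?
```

After line 1: a = [26, 20, 14]
After line 2 (b = a, alias): a = [26, 20, 14], b = [26, 20, 14]
After line 3 (c = list(a) is a copy, new object): c = [26, 20, 14]
After line 4 (b[0] = 26 * 4 = 104; mutates shared a/b): a = b = [104, 20, 14], c = [26, 20, 14]
After line 5 (a[0] = 104, c[0] = 26; result = False)

False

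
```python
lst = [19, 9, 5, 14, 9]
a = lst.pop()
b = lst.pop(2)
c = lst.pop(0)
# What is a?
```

After line 1: lst = [19, 9, 5, 14, 9]
After line 2 (pop() -> a = 9): lst = [19, 9, 5, 14]
After line 3 (pop(2) -> b = 5): lst = [19, 9, 14]
After line 4 (pop(0) -> c = 19): lst = [9, 14]

9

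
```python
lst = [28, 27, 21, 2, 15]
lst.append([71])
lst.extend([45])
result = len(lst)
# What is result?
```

After line 1: lst = [28, 27, 21, 2, 15]
After line 2 (append adds [71] as single element): lst = [28, 27, 21, 2, 15, [71]]
After line 3 (extend unpacks [45], adds 45): lst = [28, 27, 21, 2, 15, [71], 45]
After line 4: result = len(lst) = 7

7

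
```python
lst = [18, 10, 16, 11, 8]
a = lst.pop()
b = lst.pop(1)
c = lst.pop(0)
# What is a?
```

After line 1: lst = [18, 10, 16, 11, 8]
After line 2 (pop() -> a = 8): lst = [18, 10, 16, 11]
After line 3 (pop(1) -> b = 10): lst = [18, 16, 11]
After line 4 (pop(0) -> c = 18): lst = [16, 11]

8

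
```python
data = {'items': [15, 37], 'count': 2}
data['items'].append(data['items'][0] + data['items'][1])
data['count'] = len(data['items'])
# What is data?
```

After line 1: data = {'items': [15, 37], 'count': 2}
After line 2 (append 15 + 37 = 52): data = {'items': [15, 37, 52], 'count': 2}
After line 3 (count = len(items) = 3): data = {'items': [15, 37, 52], 'count': 3}

{'items': [15, 37, 52], 'count': 3}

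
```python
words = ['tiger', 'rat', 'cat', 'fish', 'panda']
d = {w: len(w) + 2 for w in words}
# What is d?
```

{'tiger': 7, 'rat': 5, 'cat': 5, 'fish': 6, 'panda': 7}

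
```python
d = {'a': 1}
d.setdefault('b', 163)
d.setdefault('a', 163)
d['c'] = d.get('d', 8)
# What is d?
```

After line 1: d = {'a': 1}
After line 2 (setdefault adds 'b'=163): d = {'a': 1, 'b': 163}
After line 3 (setdefault 'a' no-op, already exists): d = {'a': 1, 'b': 163}
After line 4 (get('d', 8) returns default since 'd' not in d): d = {'a': 1, 'b': 163, 'c': 8}

{'a': 1, 'b': 163, 'c': 8}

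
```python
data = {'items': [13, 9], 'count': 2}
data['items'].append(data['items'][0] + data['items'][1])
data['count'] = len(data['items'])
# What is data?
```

After line 1: data = {'items': [13, 9], 'count': 2}
After line 2 (append 13 + 9 = 22): data = {'items': [13, 9, 22], 'count': 2}
After line 3 (count = len(items) = 3): data = {'items': [13, 9, 22], 'count': 3}

{'items': [13, 9, 22], 'count': 3}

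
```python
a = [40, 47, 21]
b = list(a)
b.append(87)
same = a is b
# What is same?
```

After line 1: a = [40, 47, 21]
After line 2 (b = list(a) is a shallow copy, new object): a = [40, 47, 21], b = [40, 47, 21]
After line 3 (append only mutates b): a = [40, 47, 21], b = [40, 47, 21, 87]
After line 4 (same = a is b; different objects -> False): same = False

False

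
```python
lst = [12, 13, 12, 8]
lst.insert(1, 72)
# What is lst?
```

[12, 72, 13, 12, 8]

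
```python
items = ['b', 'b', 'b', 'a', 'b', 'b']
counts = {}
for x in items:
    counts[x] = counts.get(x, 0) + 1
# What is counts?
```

Initial: counts = {}, items = ['b', 'b', 'b', 'a', 'b', 'b']
See 'b': counts = {'b': 1}
See 'b': counts = {'b': 2}
See 'b': counts = {'b': 3}
See 'a': counts = {'b': 3, 'a': 1}
See 'b': counts = {'b': 4, 'a': 1}
See 'b': counts = {'b': 5, 'a': 1}

{'b': 5, 'a': 1}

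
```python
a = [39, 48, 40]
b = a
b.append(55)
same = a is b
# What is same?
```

After line 1: a = [39, 48, 40]
After line 2 (b = a is an alias, same object): a = [39, 48, 40], b = [39, 48, 40]
After line 3 (b.append mutates the shared list): a = [39, 48, 40, 55], b = [39, 48, 40, 55]
After line 4 (same = a is b; same object -> True): same = True

True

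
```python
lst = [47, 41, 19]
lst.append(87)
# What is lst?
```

[47, 41, 19, 87]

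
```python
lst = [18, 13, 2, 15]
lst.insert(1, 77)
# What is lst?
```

[18, 77, 13, 2, 15]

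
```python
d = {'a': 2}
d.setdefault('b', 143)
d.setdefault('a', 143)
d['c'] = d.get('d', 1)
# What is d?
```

After line 1: d = {'a': 2}
After line 2 (setdefault adds 'b'=143): d = {'a': 2, 'b': 143}
After line 3 (setdefault 'a' no-op, already exists): d = {'a': 2, 'b': 143}
After line 4 (get('d', 1) returns default since 'd' not in d): d = {'a': 2, 'b': 143, 'c': 1}

{'a': 2, 'b': 143, 'c': 1}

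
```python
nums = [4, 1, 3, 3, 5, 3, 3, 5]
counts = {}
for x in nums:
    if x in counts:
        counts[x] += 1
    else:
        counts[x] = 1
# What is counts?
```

Initial: counts = {}, nums = [4, 1, 3, 3, 5, 3, 3, 5]
See 4: counts = {4: 1}
See 1: counts = {4: 1, 1: 1}
See 3: counts = {4: 1, 1: 1, 3: 1}
See 3: counts = {4: 1, 1: 1, 3: 2}
See 5: counts = {4: 1, 1: 1, 3: 2, 5: 1}
See 3: counts = {4: 1, 1: 1, 3: 3, 5: 1}
See 3: counts = {4: 1, 1: 1, 3: 4, 5: 1}
See 5: counts = {4: 1, 1: 1, 3: 4, 5: 2}

{4: 1, 1: 1, 3: 4, 5: 2}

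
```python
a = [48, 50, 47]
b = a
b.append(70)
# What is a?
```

After line 1: a = [48, 50, 47]
After line 2 (b = a is an alias, same object): a = [48, 50, 47], b = [48, 50, 47]
After line 3 (b.append mutates the shared list): a = [48, 50, 47, 70], b = [48, 50, 47, 70]

[48, 50, 47, 70]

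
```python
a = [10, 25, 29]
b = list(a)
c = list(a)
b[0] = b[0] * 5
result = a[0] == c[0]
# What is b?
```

After line 1: a = [10, 25, 29]
After line 2 (b = list(a), copy): a = [10, 25, 29], b = [10, 25, 29]
After line 3 (c = list(a) is a copy, new object): c = [10, 25, 29]
After line 4 (b[0] = 10 * 5 = 50; only b mutates (copy)): a = [10, 25, 29], b = [50, 25, 29], c = [10, 25, 29]
After line 5 (a[0] = 10, c[0] = 10; result = True)

[50, 25, 29]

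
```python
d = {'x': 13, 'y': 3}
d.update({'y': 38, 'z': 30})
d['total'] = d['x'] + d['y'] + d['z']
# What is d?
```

After line 1: d = {'x': 13, 'y': 3}
After line 2 (y overwritten, z added): d = {'x': 13, 'y': 38, 'z': 30}
After line 3 (total = 13 + 38 + 30 = 81): d = {'x': 13, 'y': 38, 'z': 30, 'total': 81}

{'x': 13, 'y': 38, 'z': 30, 'total': 81}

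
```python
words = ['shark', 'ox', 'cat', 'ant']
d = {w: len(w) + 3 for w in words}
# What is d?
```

{'shark': 8, 'ox': 5, 'cat': 6, 'ant': 6}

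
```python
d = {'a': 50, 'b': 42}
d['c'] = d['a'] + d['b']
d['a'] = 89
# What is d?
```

After line 1: d = {'a': 50, 'b': 42}
After line 2 (d['c'] = 50 + 42): d = {'a': 50, 'b': 42, 'c': 92}
After line 3: d = {'a': 89, 'b': 42, 'c': 92}

{'a': 89, 'b': 42, 'c': 92}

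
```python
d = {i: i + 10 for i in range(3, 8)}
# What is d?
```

{3: 13, 4: 14, 5: 15, 6: 16, 7: 17}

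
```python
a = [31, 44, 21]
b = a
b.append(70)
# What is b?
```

After line 1: a = [31, 44, 21]
After line 2 (b = a is an alias, same object): a = [31, 44, 21], b = [31, 44, 21]
After line 3 (b.append mutates the shared list): a = [31, 44, 21, 70], b = [31, 44, 21, 70]

[31, 44, 21, 70]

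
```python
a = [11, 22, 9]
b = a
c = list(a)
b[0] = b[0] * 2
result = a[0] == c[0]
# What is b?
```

After line 1: a = [11, 22, 9]
After line 2 (b = a, alias): a = [11, 22, 9], b = [11, 22, 9]
After line 3 (c = list(a) is a copy, new object): c = [11, 22, 9]
After line 4 (b[0] = 11 * 2 = 22; mutates shared a/b): a = b = [22, 22, 9], c = [11, 22, 9]
After line 5 (a[0] = 22, c[0] = 11; result = False)

[22, 22, 9]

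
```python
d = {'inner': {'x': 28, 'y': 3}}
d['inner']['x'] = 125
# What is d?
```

After line 1: d = {'inner': {'x': 28, 'y': 3}}
After line 2 (inner x overwritten): d = {'inner': {'x': 125, 'y': 3}}

{'inner': {'x': 125, 'y': 3}}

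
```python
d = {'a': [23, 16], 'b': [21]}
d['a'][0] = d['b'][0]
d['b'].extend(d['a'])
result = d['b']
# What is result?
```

After line 1: d = {'a': [23, 16], 'b': [21]}
After line 2 (a[0] = b[0] = 21): d = {'a': [21, 16], 'b': [21]}
After line 3 (b.extend(a) appends [21, 16]): d = {'a': [21, 16], 'b': [21, 21, 16]}
After line 4: result = d['b'] = [21, 21, 16]

[21, 21, 16]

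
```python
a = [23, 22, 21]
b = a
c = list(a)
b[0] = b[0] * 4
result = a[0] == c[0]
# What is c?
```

After line 1: a = [23, 22, 21]
After line 2 (b = a, alias): a = [23, 22, 21], b = [23, 22, 21]
After line 3 (c = list(a) is a copy, new object): c = [23, 22, 21]
After line 4 (b[0] = 23 * 4 = 92; mutates shared a/b): a = b = [92, 22, 21], c = [23, 22, 21]
After line 5 (a[0] = 92, c[0] = 23; result = False)

[23, 22, 21]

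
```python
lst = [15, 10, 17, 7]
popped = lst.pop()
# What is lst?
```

[15, 10, 17]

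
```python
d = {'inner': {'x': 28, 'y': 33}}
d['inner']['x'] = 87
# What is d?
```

After line 1: d = {'inner': {'x': 28, 'y': 33}}
After line 2 (inner x overwritten): d = {'inner': {'x': 87, 'y': 33}}

{'inner': {'x': 87, 'y': 33}}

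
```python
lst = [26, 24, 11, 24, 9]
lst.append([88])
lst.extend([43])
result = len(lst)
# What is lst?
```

After line 1: lst = [26, 24, 11, 24, 9]
After line 2 (append adds [88] as single element): lst = [26, 24, 11, 24, 9, [88]]
After line 3 (extend unpacks [43], adds 43): lst = [26, 24, 11, 24, 9, [88], 43]
After line 4: result = len(lst) = 7

[26, 24, 11, 24, 9, [88], 43]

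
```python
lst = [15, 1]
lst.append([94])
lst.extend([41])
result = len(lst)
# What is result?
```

After line 1: lst = [15, 1]
After line 2 (append adds [94] as single element): lst = [15, 1, [94]]
After line 3 (extend unpacks [41], adds 41): lst = [15, 1, [94], 41]
After line 4: result = len(lst) = 4

4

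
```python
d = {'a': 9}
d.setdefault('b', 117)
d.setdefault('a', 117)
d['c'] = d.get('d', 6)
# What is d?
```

After line 1: d = {'a': 9}
After line 2 (setdefault adds 'b'=117): d = {'a': 9, 'b': 117}
After line 3 (setdefault 'a' no-op, already exists): d = {'a': 9, 'b': 117}
After line 4 (get('d', 6) returns default since 'd' not in d): d = {'a': 9, 'b': 117, 'c': 6}

{'a': 9, 'b': 117, 'c': 6}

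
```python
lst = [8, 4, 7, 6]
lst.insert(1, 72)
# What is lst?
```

[8, 72, 4, 7, 6]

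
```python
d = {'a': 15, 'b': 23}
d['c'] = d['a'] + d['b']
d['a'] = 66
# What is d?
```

After line 1: d = {'a': 15, 'b': 23}
After line 2 (d['c'] = 15 + 23): d = {'a': 15, 'b': 23, 'c': 38}
After line 3: d = {'a': 66, 'b': 23, 'c': 38}

{'a': 66, 'b': 23, 'c': 38}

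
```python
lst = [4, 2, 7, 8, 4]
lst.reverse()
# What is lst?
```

[4, 8, 7, 2, 4]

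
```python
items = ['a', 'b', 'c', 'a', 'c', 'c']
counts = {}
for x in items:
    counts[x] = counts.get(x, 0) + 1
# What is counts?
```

Initial: counts = {}, items = ['a', 'b', 'c', 'a', 'c', 'c']
See 'a': counts = {'a': 1}
See 'b': counts = {'a': 1, 'b': 1}
See 'c': counts = {'a': 1, 'b': 1, 'c': 1}
See 'a': counts = {'a': 2, 'b': 1, 'c': 1}
See 'c': counts = {'a': 2, 'b': 1, 'c': 2}
See 'c': counts = {'a': 2, 'b': 1, 'c': 3}

{'a': 2, 'b': 1, 'c': 3}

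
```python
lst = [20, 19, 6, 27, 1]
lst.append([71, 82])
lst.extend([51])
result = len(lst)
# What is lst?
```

After line 1: lst = [20, 19, 6, 27, 1]
After line 2 (append adds [71, 82] as single element): lst = [20, 19, 6, 27, 1, [71, 82]]
After line 3 (extend unpacks [51], adds 51): lst = [20, 19, 6, 27, 1, [71, 82], 51]
After line 4: result = len(lst) = 7

[20, 19, 6, 27, 1, [71, 82], 51]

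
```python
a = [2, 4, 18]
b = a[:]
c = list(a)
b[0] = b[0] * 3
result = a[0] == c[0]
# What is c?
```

After line 1: a = [2, 4, 18]
After line 2 (b = a[:], copy): a = [2, 4, 18], b = [2, 4, 18]
After line 3 (c = list(a) is a copy, new object): c = [2, 4, 18]
After line 4 (b[0] = 2 * 3 = 6; only b mutates (copy)): a = [2, 4, 18], b = [6, 4, 18], c = [2, 4, 18]
After line 5 (a[0] = 2, c[0] = 2; result = True)

[2, 4, 18]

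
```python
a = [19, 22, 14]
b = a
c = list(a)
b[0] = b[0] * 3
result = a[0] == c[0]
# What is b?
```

After line 1: a = [19, 22, 14]
After line 2 (b = a, alias): a = [19, 22, 14], b = [19, 22, 14]
After line 3 (c = list(a) is a copy, new object): c = [19, 22, 14]
After line 4 (b[0] = 19 * 3 = 57; mutates shared a/b): a = b = [57, 22, 14], c = [19, 22, 14]
After line 5 (a[0] = 57, c[0] = 19; result = False)

[57, 22, 14]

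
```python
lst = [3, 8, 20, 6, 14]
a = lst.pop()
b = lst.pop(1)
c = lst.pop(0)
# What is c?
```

After line 1: lst = [3, 8, 20, 6, 14]
After line 2 (pop() -> a = 14): lst = [3, 8, 20, 6]
After line 3 (pop(1) -> b = 8): lst = [3, 20, 6]
After line 4 (pop(0) -> c = 3): lst = [20, 6]

3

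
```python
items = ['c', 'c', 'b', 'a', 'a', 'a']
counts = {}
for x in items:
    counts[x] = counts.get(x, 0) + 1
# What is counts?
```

Initial: counts = {}, items = ['c', 'c', 'b', 'a', 'a', 'a']
See 'c': counts = {'c': 1}
See 'c': counts = {'c': 2}
See 'b': counts = {'c': 2, 'b': 1}
See 'a': counts = {'c': 2, 'b': 1, 'a': 1}
See 'a': counts = {'c': 2, 'b': 1, 'a': 2}
See 'a': counts = {'c': 2, 'b': 1, 'a': 3}

{'c': 2, 'b': 1, 'a': 3}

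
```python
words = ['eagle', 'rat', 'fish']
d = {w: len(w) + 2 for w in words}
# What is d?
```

{'eagle': 7, 'rat': 5, 'fish': 6}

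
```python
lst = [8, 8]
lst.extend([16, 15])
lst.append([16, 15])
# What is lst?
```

After line 1: lst = [8, 8]
After line 2 (extend unpacks [16, 15]): lst = [8, 8, 16, 15]
After line 3 (append adds [16, 15] as single element): lst = [8, 8, 16, 15, [16, 15]]

[8, 8, 16, 15, [16, 15]]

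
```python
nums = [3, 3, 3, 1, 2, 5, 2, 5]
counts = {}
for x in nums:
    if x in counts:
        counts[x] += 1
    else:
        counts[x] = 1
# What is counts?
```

Initial: counts = {}, nums = [3, 3, 3, 1, 2, 5, 2, 5]
See 3: counts = {3: 1}
See 3: counts = {3: 2}
See 3: counts = {3: 3}
See 1: counts = {3: 3, 1: 1}
See 2: counts = {3: 3, 1: 1, 2: 1}
See 5: counts = {3: 3, 1: 1, 2: 1, 5: 1}
See 2: counts = {3: 3, 1: 1, 2: 2, 5: 1}
See 5: counts = {3: 3, 1: 1, 2: 2, 5: 2}

{3: 3, 1: 1, 2: 2, 5: 2}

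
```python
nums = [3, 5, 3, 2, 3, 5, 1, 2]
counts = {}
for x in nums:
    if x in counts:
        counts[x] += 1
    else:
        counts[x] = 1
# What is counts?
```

Initial: counts = {}, nums = [3, 5, 3, 2, 3, 5, 1, 2]
See 3: counts = {3: 1}
See 5: counts = {3: 1, 5: 1}
See 3: counts = {3: 2, 5: 1}
See 2: counts = {3: 2, 5: 1, 2: 1}
See 3: counts = {3: 3, 5: 1, 2: 1}
See 5: counts = {3: 3, 5: 2, 2: 1}
See 1: counts = {3: 3, 5: 2, 2: 1, 1: 1}
See 2: counts = {3: 3, 5: 2, 2: 2, 1: 1}

{3: 3, 5: 2, 2: 2, 1: 1}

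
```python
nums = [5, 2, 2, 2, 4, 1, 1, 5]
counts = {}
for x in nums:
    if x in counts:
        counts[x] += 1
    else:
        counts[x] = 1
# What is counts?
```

Initial: counts = {}, nums = [5, 2, 2, 2, 4, 1, 1, 5]
See 5: counts = {5: 1}
See 2: counts = {5: 1, 2: 1}
See 2: counts = {5: 1, 2: 2}
See 2: counts = {5: 1, 2: 3}
See 4: counts = {5: 1, 2: 3, 4: 1}
See 1: counts = {5: 1, 2: 3, 4: 1, 1: 1}
See 1: counts = {5: 1, 2: 3, 4: 1, 1: 2}
See 5: counts = {5: 2, 2: 3, 4: 1, 1: 2}

{5: 2, 2: 3, 4: 1, 1: 2}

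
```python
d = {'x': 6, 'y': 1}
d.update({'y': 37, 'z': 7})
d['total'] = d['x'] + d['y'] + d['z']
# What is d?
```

After line 1: d = {'x': 6, 'y': 1}
After line 2 (y overwritten, z added): d = {'x': 6, 'y': 37, 'z': 7}
After line 3 (total = 6 + 37 + 7 = 50): d = {'x': 6, 'y': 37, 'z': 7, 'total': 50}

{'x': 6, 'y': 37, 'z': 7, 'total': 50}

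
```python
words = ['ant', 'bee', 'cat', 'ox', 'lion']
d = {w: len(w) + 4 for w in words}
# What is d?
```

{'ant': 7, 'bee': 7, 'cat': 7, 'ox': 6, 'lion': 8}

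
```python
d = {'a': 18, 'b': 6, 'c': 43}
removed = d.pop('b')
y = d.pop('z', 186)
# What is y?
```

After line 1: d = {'a': 18, 'b': 6, 'c': 43}
After line 2 (pop 'b' returns 6): d = {'a': 18, 'c': 43}, removed = 6
After line 3 (pop 'z' missing, returns default 186): d = {'a': 18, 'c': 43}, y = 186

186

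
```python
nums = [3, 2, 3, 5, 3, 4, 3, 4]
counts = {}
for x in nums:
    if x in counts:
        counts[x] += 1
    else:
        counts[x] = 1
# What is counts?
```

Initial: counts = {}, nums = [3, 2, 3, 5, 3, 4, 3, 4]
See 3: counts = {3: 1}
See 2: counts = {3: 1, 2: 1}
See 3: counts = {3: 2, 2: 1}
See 5: counts = {3: 2, 2: 1, 5: 1}
See 3: counts = {3: 3, 2: 1, 5: 1}
See 4: counts = {3: 3, 2: 1, 5: 1, 4: 1}
See 3: counts = {3: 4, 2: 1, 5: 1, 4: 1}
See 4: counts = {3: 4, 2: 1, 5: 1, 4: 2}

{3: 4, 2: 1, 5: 1, 4: 2}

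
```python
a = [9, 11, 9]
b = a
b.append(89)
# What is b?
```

After line 1: a = [9, 11, 9]
After line 2 (b = a is an alias, same object): a = [9, 11, 9], b = [9, 11, 9]
After line 3 (b.append mutates the shared list): a = [9, 11, 9, 89], b = [9, 11, 9, 89]

[9, 11, 9, 89]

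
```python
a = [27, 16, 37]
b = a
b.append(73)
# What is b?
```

After line 1: a = [27, 16, 37]
After line 2 (b = a is an alias, same object): a = [27, 16, 37], b = [27, 16, 37]
After line 3 (b.append mutates the shared list): a = [27, 16, 37, 73], b = [27, 16, 37, 73]

[27, 16, 37, 73]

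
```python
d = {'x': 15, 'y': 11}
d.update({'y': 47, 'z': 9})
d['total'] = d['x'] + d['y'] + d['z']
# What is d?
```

After line 1: d = {'x': 15, 'y': 11}
After line 2 (y overwritten, z added): d = {'x': 15, 'y': 47, 'z': 9}
After line 3 (total = 15 + 47 + 9 = 71): d = {'x': 15, 'y': 47, 'z': 9, 'total': 71}

{'x': 15, 'y': 47, 'z': 9, 'total': 71}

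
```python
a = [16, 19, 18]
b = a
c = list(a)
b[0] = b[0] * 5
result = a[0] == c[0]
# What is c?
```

After line 1: a = [16, 19, 18]
After line 2 (b = a, alias): a = [16, 19, 18], b = [16, 19, 18]
After line 3 (c = list(a) is a copy, new object): c = [16, 19, 18]
After line 4 (b[0] = 16 * 5 = 80; mutates shared a/b): a = b = [80, 19, 18], c = [16, 19, 18]
After line 5 (a[0] = 80, c[0] = 16; result = False)

[16, 19, 18]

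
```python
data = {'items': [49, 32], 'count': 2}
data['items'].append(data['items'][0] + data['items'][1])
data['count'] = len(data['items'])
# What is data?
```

After line 1: data = {'items': [49, 32], 'count': 2}
After line 2 (append 49 + 32 = 81): data = {'items': [49, 32, 81], 'count': 2}
After line 3 (count = len(items) = 3): data = {'items': [49, 32, 81], 'count': 3}

{'items': [49, 32, 81], 'count': 3}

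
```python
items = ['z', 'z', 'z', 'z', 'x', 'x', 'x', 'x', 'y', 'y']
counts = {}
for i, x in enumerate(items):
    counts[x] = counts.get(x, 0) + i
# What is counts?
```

Initial: counts = {}, items = ['z', 'z', 'z', 'z', 'x', 'x', 'x', 'x', 'y', 'y']
i=0, x='z': counts = {'z': 0}
i=1, x='z': counts = {'z': 1}
i=2, x='z': counts = {'z': 3}
i=3, x='z': counts = {'z': 6}
i=4, x='x': counts = {'z': 6, 'x': 4}
i=5, x='x': counts = {'z': 6, 'x': 9}
i=6, x='x': counts = {'z': 6, 'x': 15}
i=7, x='x': counts = {'z': 6, 'x': 22}
i=8, x='y': counts = {'z': 6, 'x': 22, 'y': 8}
i=9, x='y': counts = {'z': 6, 'x': 22, 'y': 17}

{'z': 6, 'x': 22, 'y': 17}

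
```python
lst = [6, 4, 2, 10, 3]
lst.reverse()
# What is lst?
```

[3, 10, 2, 4, 6]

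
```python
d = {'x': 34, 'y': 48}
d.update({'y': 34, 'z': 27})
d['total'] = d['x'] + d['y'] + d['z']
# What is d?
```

After line 1: d = {'x': 34, 'y': 48}
After line 2 (y overwritten, z added): d = {'x': 34, 'y': 34, 'z': 27}
After line 3 (total = 34 + 34 + 27 = 95): d = {'x': 34, 'y': 34, 'z': 27, 'total': 95}

{'x': 34, 'y': 34, 'z': 27, 'total': 95}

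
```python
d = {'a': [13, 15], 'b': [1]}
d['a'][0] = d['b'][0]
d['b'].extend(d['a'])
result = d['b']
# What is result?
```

After line 1: d = {'a': [13, 15], 'b': [1]}
After line 2 (a[0] = b[0] = 1): d = {'a': [1, 15], 'b': [1]}
After line 3 (b.extend(a) appends [1, 15]): d = {'a': [1, 15], 'b': [1, 1, 15]}
After line 4: result = d['b'] = [1, 1, 15]

[1, 1, 15]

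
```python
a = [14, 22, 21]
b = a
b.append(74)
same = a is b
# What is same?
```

After line 1: a = [14, 22, 21]
After line 2 (b = a is an alias, same object): a = [14, 22, 21], b = [14, 22, 21]
After line 3 (b.append mutates the shared list): a = [14, 22, 21, 74], b = [14, 22, 21, 74]
After line 4 (same = a is b; same object -> True): same = True

True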